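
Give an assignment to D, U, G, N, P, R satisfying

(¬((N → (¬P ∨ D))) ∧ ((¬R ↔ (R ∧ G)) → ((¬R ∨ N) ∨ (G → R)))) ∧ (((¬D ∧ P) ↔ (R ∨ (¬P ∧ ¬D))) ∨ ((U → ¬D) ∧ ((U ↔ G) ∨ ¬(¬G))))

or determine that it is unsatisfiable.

D = False, U = True, G = True, N = True, P = True, R = True

  ¬((N → (¬P ∨ D))) ∧ ((¬R ↔ (R ∧ G)) → ((¬R ∨ N) ∨ (G → R))) = True
    ¬((N → (¬P ∨ D))) = True
      N → (¬P ∨ D) = False
        ¬P ∨ D = False
          ¬P = False
    (¬R ↔ (R ∧ G)) → ((¬R ∨ N) ∨ (G → R)) = True
      ¬R ↔ (R ∧ G) = False
        ¬R = False
        R ∧ G = True
      (¬R ∨ N) ∨ (G → R) = True
        ¬R ∨ N = True
          ¬R = False
        G → R = True
  ((¬D ∧ P) ↔ (R ∨ (¬P ∧ ¬D))) ∨ ((U → ¬D) ∧ ((U ↔ G) ∨ ¬(¬G))) = True
    (¬D ∧ P) ↔ (R ∨ (¬P ∧ ¬D)) = True
      ¬D ∧ P = True
        ¬D = True
      R ∨ (¬P ∧ ¬D) = True
        ¬P ∧ ¬D = False
          ¬P = False
          ¬D = True
    (U → ¬D) ∧ ((U ↔ G) ∨ ¬(¬G)) = True
      U → ¬D = True
        ¬D = True
      (U ↔ G) ∨ ¬(¬G) = True
        U ↔ G = True
        ¬(¬G) = True
          ¬G = False
Both conjuncts True, so the formula holds.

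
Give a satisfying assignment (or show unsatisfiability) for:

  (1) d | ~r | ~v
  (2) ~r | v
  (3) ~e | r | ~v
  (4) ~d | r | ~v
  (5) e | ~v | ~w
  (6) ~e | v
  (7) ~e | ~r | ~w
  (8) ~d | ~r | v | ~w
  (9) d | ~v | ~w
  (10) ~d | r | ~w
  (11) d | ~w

w = False, e = False, r = False, v = False, d = False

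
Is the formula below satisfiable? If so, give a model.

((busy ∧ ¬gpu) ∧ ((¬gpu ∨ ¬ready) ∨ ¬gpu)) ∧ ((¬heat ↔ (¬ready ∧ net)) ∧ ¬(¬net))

heat = True; ready = True; busy = True; net = True; gpu = False

  (busy ∧ ¬gpu) ∧ ((¬gpu ∨ ¬ready) ∨ ¬gpu) = True
    busy ∧ ¬gpu = True
      ¬gpu = True
    (¬gpu ∨ ¬ready) ∨ ¬gpu = True
      ¬gpu ∨ ¬ready = True
        ¬gpu = True
        ¬ready = False
      ¬gpu = True
  (¬heat ↔ (¬ready ∧ net)) ∧ ¬(¬net) = True
    ¬heat ↔ (¬ready ∧ net) = True
      ¬heat = False
      ¬ready ∧ net = False
        ¬ready = False
    ¬(¬net) = True
      ¬net = False
Both conjuncts True, so the formula holds.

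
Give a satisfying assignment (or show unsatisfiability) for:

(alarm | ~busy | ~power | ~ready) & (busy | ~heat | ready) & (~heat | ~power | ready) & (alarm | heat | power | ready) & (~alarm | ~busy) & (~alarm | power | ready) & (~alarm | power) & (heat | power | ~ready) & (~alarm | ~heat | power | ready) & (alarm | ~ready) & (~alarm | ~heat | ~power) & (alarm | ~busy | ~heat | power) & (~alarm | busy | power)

Set heat = False.
Try power = False:
  (~alarm | power) forces alarm = False.
  (alarm | heat | power | ready) forces ready = True.
  clause (heat | power | ~ready) is falsified — backtrack.
So power = True.
Set alarm = False.
  then (alarm | ~ready) forces ready = False.
Set busy = False.
All clauses satisfied.

heat=F; power=T; alarm=F; busy=F; ready=F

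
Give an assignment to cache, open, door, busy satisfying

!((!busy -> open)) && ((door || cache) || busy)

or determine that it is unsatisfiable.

cache: False, open: False, door: True, busy: False

  !((!busy -> open)) = True
    !busy -> open = False
      !busy = True
  (door || cache) || busy = True
    door || cache = True
Both conjuncts True, so the formula holds.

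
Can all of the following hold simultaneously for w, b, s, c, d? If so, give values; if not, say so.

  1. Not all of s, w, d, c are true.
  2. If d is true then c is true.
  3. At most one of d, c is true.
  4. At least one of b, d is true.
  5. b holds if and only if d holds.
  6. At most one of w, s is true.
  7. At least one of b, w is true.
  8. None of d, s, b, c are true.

UNSATISFIABLE

Case b = True:
  Constraint (8) is violated (b=T) — contradiction.
Case b = False:
  (4) with b=F forces d = True.
  Constraint (5) is violated (b=F, d=T) — contradiction.
Both cases fail — unsatisfiable.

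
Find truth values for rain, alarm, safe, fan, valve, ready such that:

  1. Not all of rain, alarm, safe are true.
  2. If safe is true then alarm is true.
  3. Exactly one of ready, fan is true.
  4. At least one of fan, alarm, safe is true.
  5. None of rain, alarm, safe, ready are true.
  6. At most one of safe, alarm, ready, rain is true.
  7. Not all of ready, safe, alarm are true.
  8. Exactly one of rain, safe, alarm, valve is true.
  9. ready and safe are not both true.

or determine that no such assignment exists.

rain: False, alarm: False, safe: False, fan: True, valve: True, ready: False

  (1) {rain, alarm, safe}: 0/3 true — not all ✓
  (2) safe=F ⇒ alarm: vacuous ✓
  (3) {ready, fan}: 1 true — exactly one ✓
  (4) {fan, alarm, safe}: 1 true — at least one ✓
  (5) {rain, alarm, safe, ready}: 0 true — none ✓
  (6) {safe, alarm, ready, rain}: 0 true — at most one ✓
  (7) {ready, safe, alarm}: 0/3 true — not all ✓
  (8) {rain, safe, alarm, valve}: 1 true — exactly one ✓
  (9) ready=F, safe=F — not both ✓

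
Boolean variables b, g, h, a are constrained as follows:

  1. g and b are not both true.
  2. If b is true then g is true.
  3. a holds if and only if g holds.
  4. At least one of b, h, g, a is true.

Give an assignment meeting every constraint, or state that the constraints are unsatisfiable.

b: False; g: True; h: False; a: True

  (1) g=T, b=F — not both ✓
  (2) b=F ⇒ g: vacuous ✓
  (3) a=T, g=T — same ✓
  (4) {b, h, g, a}: 2 true — at least one ✓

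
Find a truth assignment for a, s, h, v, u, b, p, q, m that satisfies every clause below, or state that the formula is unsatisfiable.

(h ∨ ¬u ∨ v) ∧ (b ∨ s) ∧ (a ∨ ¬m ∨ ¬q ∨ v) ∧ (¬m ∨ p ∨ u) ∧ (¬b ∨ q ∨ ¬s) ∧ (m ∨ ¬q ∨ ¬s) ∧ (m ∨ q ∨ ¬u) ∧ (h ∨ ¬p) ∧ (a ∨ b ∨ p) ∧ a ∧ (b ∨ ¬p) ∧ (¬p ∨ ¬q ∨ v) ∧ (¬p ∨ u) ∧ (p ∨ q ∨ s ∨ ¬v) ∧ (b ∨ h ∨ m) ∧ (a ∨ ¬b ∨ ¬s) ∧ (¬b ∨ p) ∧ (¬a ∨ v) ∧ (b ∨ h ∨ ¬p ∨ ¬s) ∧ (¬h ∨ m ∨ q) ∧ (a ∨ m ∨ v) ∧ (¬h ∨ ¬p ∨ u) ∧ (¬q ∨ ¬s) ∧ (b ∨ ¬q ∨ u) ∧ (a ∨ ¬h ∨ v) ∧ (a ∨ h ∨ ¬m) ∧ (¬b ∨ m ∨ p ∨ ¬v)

a=T; s=F; h=T; v=T; u=T; b=T; p=T; q=F; m=T

Unit clause (a) forces a = True.
In (¬a ∨ v) only v is left, so v = True.
Set s = False.
  then (b ∨ s) forces b = True.
  then (¬b ∨ p) forces p = True.
  then (h ∨ ¬p) forces h = True.
  then (¬p ∨ u) forces u = True.
Set q = False.
  then (m ∨ q ∨ ¬u) forces m = True.
All clauses satisfied.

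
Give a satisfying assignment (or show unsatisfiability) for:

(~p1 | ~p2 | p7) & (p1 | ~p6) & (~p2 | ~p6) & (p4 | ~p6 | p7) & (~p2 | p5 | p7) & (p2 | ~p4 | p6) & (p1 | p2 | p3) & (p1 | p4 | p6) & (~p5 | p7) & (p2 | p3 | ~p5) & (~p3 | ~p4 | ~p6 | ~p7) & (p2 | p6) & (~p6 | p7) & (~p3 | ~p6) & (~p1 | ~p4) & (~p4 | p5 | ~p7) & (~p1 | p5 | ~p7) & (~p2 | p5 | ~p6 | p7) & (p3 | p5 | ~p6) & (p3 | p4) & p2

p1 = False, p2 = True, p3 = True, p4 = True, p5 = True, p6 = False, p7 = True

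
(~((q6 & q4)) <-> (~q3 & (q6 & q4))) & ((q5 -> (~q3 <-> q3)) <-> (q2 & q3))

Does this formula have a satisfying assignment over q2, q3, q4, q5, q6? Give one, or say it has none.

q2=T, q3=T, q4=T, q5=F, q6=T

  ~((q6 & q4)) <-> (~q3 & (q6 & q4)) = True
    ~((q6 & q4)) = False
      q6 & q4 = True
    ~q3 & (q6 & q4) = False
      ~q3 = False
      q6 & q4 = True
  (q5 -> (~q3 <-> q3)) <-> (q2 & q3) = True
    q5 -> (~q3 <-> q3) = True
      ~q3 <-> q3 = False
        ~q3 = False
    q2 & q3 = True
Both conjuncts True, so the formula holds.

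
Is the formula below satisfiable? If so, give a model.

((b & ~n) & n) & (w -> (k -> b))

No satisfying assignment exists.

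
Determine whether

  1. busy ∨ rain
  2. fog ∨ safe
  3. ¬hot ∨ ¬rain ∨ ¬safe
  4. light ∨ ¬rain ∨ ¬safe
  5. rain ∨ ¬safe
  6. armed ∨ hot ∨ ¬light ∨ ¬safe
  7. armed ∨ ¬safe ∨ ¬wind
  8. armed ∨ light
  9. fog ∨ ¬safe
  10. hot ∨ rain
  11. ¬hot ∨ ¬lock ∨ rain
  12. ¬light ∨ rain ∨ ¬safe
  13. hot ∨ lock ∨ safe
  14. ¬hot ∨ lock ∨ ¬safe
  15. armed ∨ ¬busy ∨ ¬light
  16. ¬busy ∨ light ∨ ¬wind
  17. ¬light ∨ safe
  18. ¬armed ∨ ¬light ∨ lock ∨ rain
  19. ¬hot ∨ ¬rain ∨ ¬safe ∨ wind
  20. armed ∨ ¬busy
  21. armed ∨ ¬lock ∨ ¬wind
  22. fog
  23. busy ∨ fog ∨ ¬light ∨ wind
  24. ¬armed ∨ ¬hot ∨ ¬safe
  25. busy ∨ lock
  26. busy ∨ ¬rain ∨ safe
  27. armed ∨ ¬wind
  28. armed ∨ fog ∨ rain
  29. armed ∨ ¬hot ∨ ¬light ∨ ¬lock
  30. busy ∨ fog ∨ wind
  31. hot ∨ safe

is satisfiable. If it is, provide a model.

Unit clause (fog) forces fog = True.
Set hot = False.
  then (hot ∨ rain) forces rain = True.
  then (hot ∨ safe) forces safe = True.
  then (light ∨ ¬rain ∨ ¬safe) forces light = True.
  then (armed ∨ hot ∨ ¬light ∨ ¬safe) forces armed = True.
Set wind = False.
Set lock = True.
Set busy = False.
All clauses satisfied.

hot=F, safe=T, armed=T, light=T, fog=T, rain=T, wind=F, lock=T, busy=F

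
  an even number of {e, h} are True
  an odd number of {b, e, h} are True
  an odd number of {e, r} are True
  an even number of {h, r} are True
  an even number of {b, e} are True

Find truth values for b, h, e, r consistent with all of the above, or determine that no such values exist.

Unsatisfiable — no assignment works.

Adding constraints 1, 3, 4 mod 2: every variable appears an even number of times on the left, so the left side is 0.
But the right sides sum to 1 (mod 2). 0 ≠ 1 — the system is inconsistent.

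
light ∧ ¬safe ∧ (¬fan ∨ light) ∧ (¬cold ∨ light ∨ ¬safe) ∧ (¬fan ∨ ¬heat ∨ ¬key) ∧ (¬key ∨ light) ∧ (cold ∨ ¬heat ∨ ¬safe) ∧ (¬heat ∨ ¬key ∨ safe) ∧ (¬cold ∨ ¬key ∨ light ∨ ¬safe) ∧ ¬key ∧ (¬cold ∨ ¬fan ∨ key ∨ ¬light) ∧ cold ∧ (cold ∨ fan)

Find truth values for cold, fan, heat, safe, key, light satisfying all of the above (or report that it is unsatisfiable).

Unit clause (light) forces light = True.
Unit clause (¬safe) forces safe = False.
Unit clause (¬key) forces key = False.
Unit clause (cold) forces cold = True.
In (¬cold ∨ ¬fan ∨ key ∨ ¬light) only ¬fan is left, so fan = False.
Set heat = True.
All clauses satisfied.

cold = True, fan = False, heat = True, safe = False, key = False, light = True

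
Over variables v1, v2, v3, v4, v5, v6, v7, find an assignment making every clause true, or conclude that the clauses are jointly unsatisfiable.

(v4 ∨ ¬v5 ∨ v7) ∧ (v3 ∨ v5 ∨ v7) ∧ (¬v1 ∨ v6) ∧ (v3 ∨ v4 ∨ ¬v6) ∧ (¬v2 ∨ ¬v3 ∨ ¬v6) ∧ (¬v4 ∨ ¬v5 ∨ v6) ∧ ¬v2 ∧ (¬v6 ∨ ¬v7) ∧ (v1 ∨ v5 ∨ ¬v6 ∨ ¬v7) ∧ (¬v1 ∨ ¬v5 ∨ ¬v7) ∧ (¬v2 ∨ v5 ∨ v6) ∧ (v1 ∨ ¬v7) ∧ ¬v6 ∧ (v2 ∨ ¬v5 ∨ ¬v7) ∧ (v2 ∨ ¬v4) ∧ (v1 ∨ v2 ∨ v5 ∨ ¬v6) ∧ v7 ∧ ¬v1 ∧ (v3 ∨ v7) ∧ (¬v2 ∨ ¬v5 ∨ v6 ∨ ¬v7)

Case v1 = True:
  Clause (¬v1) is falsified — contradiction.
Case v1 = False:
  (¬v2) forces v2 = False.
  (v1 ∨ ¬v7) forces v7 = False.
  Clause (v7) is falsified — contradiction.
Both cases fail, so the formula is unsatisfiable.

UNSATISFIABLE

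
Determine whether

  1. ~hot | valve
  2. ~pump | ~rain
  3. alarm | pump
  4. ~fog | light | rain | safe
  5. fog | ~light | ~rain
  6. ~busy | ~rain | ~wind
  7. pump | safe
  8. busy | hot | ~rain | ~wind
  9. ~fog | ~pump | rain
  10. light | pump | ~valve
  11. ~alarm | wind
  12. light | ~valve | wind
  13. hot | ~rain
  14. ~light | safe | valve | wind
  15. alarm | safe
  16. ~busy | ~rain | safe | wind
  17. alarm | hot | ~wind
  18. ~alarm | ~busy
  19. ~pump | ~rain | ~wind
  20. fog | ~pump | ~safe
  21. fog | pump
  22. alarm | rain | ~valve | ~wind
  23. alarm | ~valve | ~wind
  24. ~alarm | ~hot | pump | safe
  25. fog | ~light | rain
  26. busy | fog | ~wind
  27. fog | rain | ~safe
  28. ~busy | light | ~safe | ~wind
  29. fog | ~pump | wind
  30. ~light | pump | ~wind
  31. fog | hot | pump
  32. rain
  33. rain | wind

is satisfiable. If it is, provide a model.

Case rain = True:
  (~pump | ~rain) forces pump = False.
  (alarm | pump) forces alarm = True.
  (pump | safe) forces safe = True.
  (~alarm | wind) forces wind = True.
  (~busy | ~rain | ~wind) forces busy = False.
  (busy | hot | ~rain | ~wind) forces hot = True.
  (~hot | valve) forces valve = True.
  (light | pump | ~valve) forces light = True.
  Clause (~light | pump | ~wind) is falsified — contradiction.
Case rain = False:
  Clause (rain) is falsified — contradiction.
Both cases fail, so the formula is unsatisfiable.

The formula is unsatisfiable.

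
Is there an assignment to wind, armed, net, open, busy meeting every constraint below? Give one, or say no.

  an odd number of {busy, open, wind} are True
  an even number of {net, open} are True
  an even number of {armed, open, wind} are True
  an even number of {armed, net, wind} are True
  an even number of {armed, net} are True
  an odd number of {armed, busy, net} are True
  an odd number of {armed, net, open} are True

Adding constraints 1, 2, 3, 5, 6, 7 mod 2: every variable appears an even number of times on the left, so the left side is 0.
But the right sides sum to 1 (mod 2). 0 ≠ 1 — the system is inconsistent.

No satisfying assignment exists.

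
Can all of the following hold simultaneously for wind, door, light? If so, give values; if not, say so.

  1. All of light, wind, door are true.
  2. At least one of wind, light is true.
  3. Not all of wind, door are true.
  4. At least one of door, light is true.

Unsatisfiable — no assignment works.

Case light = True:
  (1) forces wind = True.
  (1) forces door = True.
  Constraint (3) is violated (wind=T, door=T) — contradiction.
Case light = False:
  Constraint (1) is violated (light=F) — contradiction.
Both cases fail — unsatisfiable.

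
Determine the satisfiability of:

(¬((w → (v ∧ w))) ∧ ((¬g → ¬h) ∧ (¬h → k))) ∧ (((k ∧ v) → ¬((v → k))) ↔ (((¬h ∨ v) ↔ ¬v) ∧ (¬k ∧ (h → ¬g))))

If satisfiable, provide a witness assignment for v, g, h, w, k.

UNSATISFIABLE

Case w = True: the formula simplifies to (¬v ∧ ((¬g → ¬h) ∧ (¬h → k))) ∧ (((k ∧ v) → ¬((v → k))) ↔ (((¬h ∨ v) ↔ ¬v) ∧ (¬k ∧ (h → ¬g)))).
  v = True: the conjunct ¬v is False.
  v = False: simplifies to ((¬g → ¬h) ∧ (¬h → k)) ∧ (¬h ∧ (¬k ∧ (h → ¬g))).
    h = True: the conjunct ¬h is False.
    h = False: simplifies to k ∧ ¬k.
      k = True: the conjunct ¬k is False.
      k = False: the conjunct k is False.
Case w = False: the conjunct ¬((w → (v ∧ w))) becomes ¬((False → False)) = False.
Both cases fail — unsatisfiable.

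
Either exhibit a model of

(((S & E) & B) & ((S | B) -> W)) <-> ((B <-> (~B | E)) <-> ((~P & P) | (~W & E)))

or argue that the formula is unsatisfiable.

W=F; E=T; P=F; S=T; B=F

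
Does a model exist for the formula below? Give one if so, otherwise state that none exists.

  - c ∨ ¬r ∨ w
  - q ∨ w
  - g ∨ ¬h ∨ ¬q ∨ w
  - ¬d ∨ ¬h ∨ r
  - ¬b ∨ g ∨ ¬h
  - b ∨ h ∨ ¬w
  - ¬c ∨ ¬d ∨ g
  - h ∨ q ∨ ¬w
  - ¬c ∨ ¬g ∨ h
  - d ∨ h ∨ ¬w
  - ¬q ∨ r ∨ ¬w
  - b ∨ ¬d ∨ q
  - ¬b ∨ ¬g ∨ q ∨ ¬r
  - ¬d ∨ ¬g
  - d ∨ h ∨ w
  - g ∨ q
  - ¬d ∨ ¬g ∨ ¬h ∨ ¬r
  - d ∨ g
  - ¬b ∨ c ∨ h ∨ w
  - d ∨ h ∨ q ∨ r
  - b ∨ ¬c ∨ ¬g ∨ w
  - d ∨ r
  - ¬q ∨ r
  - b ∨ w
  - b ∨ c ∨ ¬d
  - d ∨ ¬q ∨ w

b=F; w=T; d=F; r=T; g=T; c=F; q=F; h=T

Set b = False.
  then (b ∨ w) forces w = True.
  then (b ∨ h ∨ ¬w) forces h = True.
Try d = True:
  (¬d ∨ ¬h ∨ r) forces r = True.
  (b ∨ ¬d ∨ q) forces q = True.
  (¬d ∨ ¬g) forces g = False.
  (¬c ∨ ¬d ∨ g) forces c = False.
  clause (b ∨ c ∨ ¬d) is falsified — backtrack.
So d = False.
  then (d ∨ g) forces g = True.
  then (d ∨ r) forces r = True.
Set c = False.
Set q = False.
All clauses satisfied.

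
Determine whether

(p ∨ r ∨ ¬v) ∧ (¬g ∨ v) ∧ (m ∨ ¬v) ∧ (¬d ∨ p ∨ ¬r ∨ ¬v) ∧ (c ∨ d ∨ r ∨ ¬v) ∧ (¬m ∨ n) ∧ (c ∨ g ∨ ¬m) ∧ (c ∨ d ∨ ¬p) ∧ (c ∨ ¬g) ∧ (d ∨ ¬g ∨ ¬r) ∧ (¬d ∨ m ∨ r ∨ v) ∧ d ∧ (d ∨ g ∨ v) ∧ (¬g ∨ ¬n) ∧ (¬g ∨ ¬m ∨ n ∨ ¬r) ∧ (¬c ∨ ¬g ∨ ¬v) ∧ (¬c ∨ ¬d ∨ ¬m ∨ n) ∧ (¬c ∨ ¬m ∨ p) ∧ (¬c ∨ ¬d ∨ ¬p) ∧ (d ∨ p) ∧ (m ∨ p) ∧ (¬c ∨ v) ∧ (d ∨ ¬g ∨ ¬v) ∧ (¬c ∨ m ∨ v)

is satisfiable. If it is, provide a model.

Unit clause (d) forces d = True.
Try p = False:
  (m ∨ p) forces m = True.
  (¬m ∨ n) forces n = True.
  (¬g ∨ ¬n) forces g = False.
  (c ∨ g ∨ ¬m) forces c = True.
  clause (¬c ∨ ¬m ∨ p) is falsified — backtrack.
So p = True.
  then (¬c ∨ ¬d ∨ ¬p) forces c = False.
  then (c ∨ ¬g) forces g = False.
  then (c ∨ g ∨ ¬m) forces m = False.
  then (m ∨ ¬v) forces v = False.
  then (¬d ∨ m ∨ r ∨ v) forces r = True.
Set n = False.
All clauses satisfied.

d = True, p = True, c = False, n = False, g = False, r = True, m = False, v = False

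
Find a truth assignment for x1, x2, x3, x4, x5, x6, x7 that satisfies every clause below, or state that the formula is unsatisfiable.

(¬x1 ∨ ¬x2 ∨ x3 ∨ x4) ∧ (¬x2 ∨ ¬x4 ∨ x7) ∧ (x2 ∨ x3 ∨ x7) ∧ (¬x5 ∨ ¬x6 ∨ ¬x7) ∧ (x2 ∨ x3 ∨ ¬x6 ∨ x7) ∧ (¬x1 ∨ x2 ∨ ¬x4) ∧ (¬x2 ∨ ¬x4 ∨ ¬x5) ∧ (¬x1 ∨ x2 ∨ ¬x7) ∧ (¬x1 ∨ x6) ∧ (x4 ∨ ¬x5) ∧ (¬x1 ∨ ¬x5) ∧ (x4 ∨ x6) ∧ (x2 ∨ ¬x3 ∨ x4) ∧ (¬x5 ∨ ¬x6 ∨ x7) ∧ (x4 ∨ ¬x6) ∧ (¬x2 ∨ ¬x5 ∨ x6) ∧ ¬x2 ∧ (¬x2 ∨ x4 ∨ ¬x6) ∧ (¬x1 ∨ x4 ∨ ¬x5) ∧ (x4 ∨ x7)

x1=F, x2=F, x3=T, x4=T, x5=T, x6=F, x7=T

Unit clause (¬x2) forces x2 = False.
Try x1 = True:
  (¬x1 ∨ x2 ∨ ¬x4) forces x4 = False.
  (¬x1 ∨ x2 ∨ ¬x7) forces x7 = False.
  clause (x4 ∨ x7) is falsified — backtrack.
So x1 = False.
Set x3 = True.
  then (x2 ∨ ¬x3 ∨ x4) forces x4 = True.
Set x5 = True.
Set x6 = False.
Set x7 = True.
All clauses satisfied.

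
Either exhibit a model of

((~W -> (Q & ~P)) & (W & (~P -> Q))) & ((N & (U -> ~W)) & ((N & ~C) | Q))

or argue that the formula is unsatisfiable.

U: False, W: True, C: False, Q: False, P: True, N: True

  (~W -> (Q & ~P)) & (W & (~P -> Q)) = True
    ~W -> (Q & ~P) = True
      ~W = False
      Q & ~P = False
        ~P = False
    W & (~P -> Q) = True
      ~P -> Q = True
        ~P = False
  (N & (U -> ~W)) & ((N & ~C) | Q) = True
    N & (U -> ~W) = True
      U -> ~W = True
        ~W = False
    (N & ~C) | Q = True
      N & ~C = True
        ~C = True
Both conjuncts True, so the formula holds.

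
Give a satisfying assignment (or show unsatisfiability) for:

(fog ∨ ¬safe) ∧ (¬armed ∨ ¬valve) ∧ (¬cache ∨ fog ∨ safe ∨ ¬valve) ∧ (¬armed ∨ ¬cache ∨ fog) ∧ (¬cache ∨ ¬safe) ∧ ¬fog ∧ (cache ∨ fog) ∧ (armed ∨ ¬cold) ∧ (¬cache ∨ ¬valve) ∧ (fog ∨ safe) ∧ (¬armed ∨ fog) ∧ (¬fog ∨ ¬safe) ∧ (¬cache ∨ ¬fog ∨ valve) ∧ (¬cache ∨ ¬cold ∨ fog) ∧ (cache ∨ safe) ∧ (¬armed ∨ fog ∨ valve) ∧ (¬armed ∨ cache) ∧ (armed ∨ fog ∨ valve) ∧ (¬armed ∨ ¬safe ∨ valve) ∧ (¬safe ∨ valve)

UNSATISFIABLE

Case fog = True:
  Clause (¬fog) is falsified — contradiction.
Case fog = False:
  (fog ∨ ¬safe) forces safe = False.
  Clause (fog ∨ safe) is falsified — contradiction.
Both cases fail, so the formula is unsatisfiable.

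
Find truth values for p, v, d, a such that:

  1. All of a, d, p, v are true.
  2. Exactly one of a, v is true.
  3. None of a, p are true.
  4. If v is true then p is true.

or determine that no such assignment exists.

Unsatisfiable

Case p = True:
  Constraint (3) is violated (p=T) — contradiction.
Case p = False:
  Constraint (1) is violated (p=F) — contradiction.
Both cases fail — unsatisfiable.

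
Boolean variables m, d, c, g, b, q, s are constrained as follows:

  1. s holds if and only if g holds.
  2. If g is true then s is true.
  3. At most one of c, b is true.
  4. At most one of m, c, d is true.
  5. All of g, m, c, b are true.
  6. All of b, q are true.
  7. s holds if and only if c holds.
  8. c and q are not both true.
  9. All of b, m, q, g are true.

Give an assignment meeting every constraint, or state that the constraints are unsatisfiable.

Case m = True:
  (4) with m=T forces c = False.
  Constraint (5) is violated (c=F) — contradiction.
Case m = False:
  Constraint (5) is violated (m=F) — contradiction.
Both cases fail — unsatisfiable.

Unsatisfiable — no assignment works.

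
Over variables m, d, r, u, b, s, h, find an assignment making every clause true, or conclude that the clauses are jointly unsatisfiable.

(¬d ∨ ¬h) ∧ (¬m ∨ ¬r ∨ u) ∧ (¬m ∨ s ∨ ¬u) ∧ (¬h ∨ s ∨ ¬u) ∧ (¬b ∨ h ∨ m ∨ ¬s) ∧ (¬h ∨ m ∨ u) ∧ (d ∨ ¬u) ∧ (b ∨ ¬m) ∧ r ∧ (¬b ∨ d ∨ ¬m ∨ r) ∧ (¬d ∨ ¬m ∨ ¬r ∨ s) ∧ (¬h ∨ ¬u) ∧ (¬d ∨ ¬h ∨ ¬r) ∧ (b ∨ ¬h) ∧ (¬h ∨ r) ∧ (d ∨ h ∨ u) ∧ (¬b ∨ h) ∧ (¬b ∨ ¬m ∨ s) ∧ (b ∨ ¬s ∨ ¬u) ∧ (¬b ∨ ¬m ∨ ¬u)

m: False, d: True, r: True, u: True, b: False, s: False, h: False

Unit clause (r) forces r = True.
Set m = False.
Try d = False:
  (d ∨ ¬u) forces u = False.
  (¬h ∨ m ∨ u) forces h = False.
  clause (d ∨ h ∨ u) is falsified — backtrack.
So d = True.
  then (¬d ∨ ¬h) forces h = False.
  then (¬b ∨ h) forces b = False.
Set u = True.
  then (b ∨ ¬s ∨ ¬u) forces s = False.
All clauses satisfied.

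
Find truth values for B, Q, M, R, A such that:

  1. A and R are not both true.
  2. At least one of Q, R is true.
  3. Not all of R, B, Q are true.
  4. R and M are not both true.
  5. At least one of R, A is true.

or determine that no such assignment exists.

B = False, Q = True, M = False, R = True, A = False

  (1) A=F, R=T — not both ✓
  (2) {Q, R}: 2 true — at least one ✓
  (3) {R, B, Q}: 2/3 true — not all ✓
  (4) R=T, M=F — not both ✓
  (5) {R, A}: 1 true — at least one ✓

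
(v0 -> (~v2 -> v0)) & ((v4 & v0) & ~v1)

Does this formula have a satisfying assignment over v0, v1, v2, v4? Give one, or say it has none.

v0: True; v1: False; v2: True; v4: True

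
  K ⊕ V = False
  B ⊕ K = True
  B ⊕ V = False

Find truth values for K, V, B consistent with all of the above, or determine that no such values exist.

The formula is unsatisfiable.

Adding constraints 1, 2, 3 mod 2: every variable appears an even number of times on the left, so the left side is 0.
But the right sides sum to 1 (mod 2). 0 ≠ 1 — the system is inconsistent.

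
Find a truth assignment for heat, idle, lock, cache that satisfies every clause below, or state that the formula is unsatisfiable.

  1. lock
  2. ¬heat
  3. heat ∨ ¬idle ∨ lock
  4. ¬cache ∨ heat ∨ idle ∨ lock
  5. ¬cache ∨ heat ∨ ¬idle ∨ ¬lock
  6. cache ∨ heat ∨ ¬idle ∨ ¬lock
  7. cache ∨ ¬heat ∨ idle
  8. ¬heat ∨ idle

Unit clause (lock) forces lock = True.
Unit clause (¬heat) forces heat = False.
Try idle = True:
  (¬cache ∨ heat ∨ ¬idle ∨ ¬lock) forces cache = False.
  clause (cache ∨ heat ∨ ¬idle ∨ ¬lock) is falsified — backtrack.
So idle = False.
Set cache = True.
Check each clause:
  (lock): lock holds.
  (¬heat): ¬heat holds.
  (heat ∨ ¬idle ∨ lock): ¬idle holds.
  (¬cache ∨ heat ∨ idle ∨ lock): lock holds.
  (¬cache ∨ heat ∨ ¬idle ∨ ¬lock): ¬idle holds.
  (cache ∨ heat ∨ ¬idle ∨ ¬lock): cache holds.
  (cache ∨ ¬heat ∨ idle): cache holds.
  (¬heat ∨ idle): ¬heat holds.
All clauses satisfied.

heat=F; idle=F; lock=T; cache=T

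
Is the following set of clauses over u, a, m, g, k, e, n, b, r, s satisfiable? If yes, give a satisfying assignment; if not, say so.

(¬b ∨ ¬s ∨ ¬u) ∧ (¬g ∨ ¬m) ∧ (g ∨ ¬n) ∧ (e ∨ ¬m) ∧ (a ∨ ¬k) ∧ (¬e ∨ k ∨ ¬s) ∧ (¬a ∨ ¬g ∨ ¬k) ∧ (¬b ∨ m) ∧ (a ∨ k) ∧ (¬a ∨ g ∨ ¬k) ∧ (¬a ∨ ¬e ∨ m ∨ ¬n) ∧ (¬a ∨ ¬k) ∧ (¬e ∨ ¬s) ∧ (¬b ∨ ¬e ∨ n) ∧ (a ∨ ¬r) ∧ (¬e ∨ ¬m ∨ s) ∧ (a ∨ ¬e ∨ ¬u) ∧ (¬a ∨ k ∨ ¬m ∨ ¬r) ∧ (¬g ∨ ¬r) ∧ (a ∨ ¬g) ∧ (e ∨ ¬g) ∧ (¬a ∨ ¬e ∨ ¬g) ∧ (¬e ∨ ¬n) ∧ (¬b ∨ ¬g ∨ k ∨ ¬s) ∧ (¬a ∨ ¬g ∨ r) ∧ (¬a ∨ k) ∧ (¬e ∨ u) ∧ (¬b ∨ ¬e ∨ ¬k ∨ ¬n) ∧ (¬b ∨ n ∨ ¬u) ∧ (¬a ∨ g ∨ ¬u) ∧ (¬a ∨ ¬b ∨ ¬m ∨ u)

The formula is unsatisfiable.

Case a = True:
  (¬a ∨ ¬k) forces k = False.
  Clause (¬a ∨ k) is falsified — contradiction.
Case a = False:
  (a ∨ ¬k) forces k = False.
  Clause (a ∨ k) is falsified — contradiction.
Both cases fail, so the formula is unsatisfiable.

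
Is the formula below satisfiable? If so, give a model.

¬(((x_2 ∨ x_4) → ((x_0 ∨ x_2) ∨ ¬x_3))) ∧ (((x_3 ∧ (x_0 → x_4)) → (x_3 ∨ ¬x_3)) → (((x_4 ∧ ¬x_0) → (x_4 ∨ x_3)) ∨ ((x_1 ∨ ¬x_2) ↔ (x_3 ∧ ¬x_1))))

x_0: False, x_1: False, x_2: False, x_3: True, x_4: True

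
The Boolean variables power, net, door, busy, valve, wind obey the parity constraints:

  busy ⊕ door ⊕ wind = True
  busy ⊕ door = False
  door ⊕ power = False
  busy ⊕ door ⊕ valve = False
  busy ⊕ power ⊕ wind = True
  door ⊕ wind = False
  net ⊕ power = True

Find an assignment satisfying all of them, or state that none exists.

power=T, net=F, door=T, busy=T, valve=F, wind=T

busy ⊕ door ⊕ wind = T ⊕ T ⊕ T = True ✓
busy ⊕ door = T ⊕ T = False ✓
door ⊕ power = T ⊕ T = False ✓
busy ⊕ door ⊕ valve = T ⊕ T ⊕ F = False ✓
busy ⊕ power ⊕ wind = T ⊕ T ⊕ T = True ✓
door ⊕ wind = T ⊕ T = False ✓
net ⊕ power = F ⊕ T = True ✓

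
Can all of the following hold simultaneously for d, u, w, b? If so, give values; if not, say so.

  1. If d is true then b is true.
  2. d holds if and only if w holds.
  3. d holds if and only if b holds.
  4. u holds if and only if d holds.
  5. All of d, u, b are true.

d=T, u=T, w=T, b=T

  (1) d=T ⇒ b: T ✓
  (2) d=T, w=T — same ✓
  (3) d=T, b=T — same ✓
  (4) u=T, d=T — same ✓
  (5) {d, u, b}: all 3 true ✓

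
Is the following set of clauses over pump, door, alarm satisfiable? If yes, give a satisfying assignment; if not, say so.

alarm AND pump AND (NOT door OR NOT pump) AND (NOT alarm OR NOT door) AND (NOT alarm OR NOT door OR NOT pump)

Unit clause (alarm) forces alarm = True.
Unit clause (pump) forces pump = True.
In (NOT door OR NOT pump) only NOT door is left, so door = False.
Check each clause:
  (alarm): alarm holds.
  (pump): pump holds.
  (NOT door OR NOT pump): NOT door holds.
  (NOT alarm OR NOT door): NOT door holds.
  (NOT alarm OR NOT door OR NOT pump): NOT door holds.
All clauses satisfied.

pump=T, door=F, alarm=T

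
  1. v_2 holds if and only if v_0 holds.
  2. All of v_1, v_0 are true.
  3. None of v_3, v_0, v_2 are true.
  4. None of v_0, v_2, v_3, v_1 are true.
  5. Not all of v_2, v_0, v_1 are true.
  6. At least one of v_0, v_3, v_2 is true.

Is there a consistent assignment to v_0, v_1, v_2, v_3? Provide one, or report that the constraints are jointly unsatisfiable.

Unsatisfiable

Case v_0 = True:
  Constraint (3) is violated (v_0=T) — contradiction.
Case v_0 = False:
  Constraint (2) is violated (v_0=F) — contradiction.
Both cases fail — unsatisfiable.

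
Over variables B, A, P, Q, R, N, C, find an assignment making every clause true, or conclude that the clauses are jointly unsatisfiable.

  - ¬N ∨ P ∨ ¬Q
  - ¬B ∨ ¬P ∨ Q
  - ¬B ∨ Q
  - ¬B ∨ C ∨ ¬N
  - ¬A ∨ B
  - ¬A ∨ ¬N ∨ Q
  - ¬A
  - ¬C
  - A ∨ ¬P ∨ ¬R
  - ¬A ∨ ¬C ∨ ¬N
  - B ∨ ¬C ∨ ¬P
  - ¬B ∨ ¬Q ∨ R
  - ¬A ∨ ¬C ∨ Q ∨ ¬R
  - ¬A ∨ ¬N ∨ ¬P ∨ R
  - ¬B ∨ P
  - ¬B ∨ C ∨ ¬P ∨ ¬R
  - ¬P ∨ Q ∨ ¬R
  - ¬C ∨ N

Unit clause (¬A) forces A = False.
Unit clause (¬C) forces C = False.
Try B = True:
  (¬B ∨ Q) forces Q = True.
  (¬B ∨ C ∨ ¬N) forces N = False.
  (¬B ∨ ¬Q ∨ R) forces R = True.
  (A ∨ ¬P ∨ ¬R) forces P = False.
  clause (¬B ∨ P) is falsified — backtrack.
So B = False.
Set P = False.
Set Q = False.
Set R = False.
Set N = True.
All clauses satisfied.

B=F, A=F, P=F, Q=F, R=F, N=T, C=F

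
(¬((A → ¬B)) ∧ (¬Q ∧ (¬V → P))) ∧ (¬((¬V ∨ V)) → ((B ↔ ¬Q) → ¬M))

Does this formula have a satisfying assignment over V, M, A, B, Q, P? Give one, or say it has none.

V: False; M: True; A: True; B: True; Q: False; P: True

  ¬((A → ¬B)) ∧ (¬Q ∧ (¬V → P)) = True
    ¬((A → ¬B)) = True
      A → ¬B = False
        ¬B = False
    ¬Q ∧ (¬V → P) = True
      ¬Q = True
      ¬V → P = True
        ¬V = True
  ¬((¬V ∨ V)) → ((B ↔ ¬Q) → ¬M) = True
    ¬((¬V ∨ V)) = False
      ¬V ∨ V = True
        ¬V = True
    (B ↔ ¬Q) → ¬M = False
      B ↔ ¬Q = True
        ¬Q = True
      ¬M = False
Both conjuncts True, so the formula holds.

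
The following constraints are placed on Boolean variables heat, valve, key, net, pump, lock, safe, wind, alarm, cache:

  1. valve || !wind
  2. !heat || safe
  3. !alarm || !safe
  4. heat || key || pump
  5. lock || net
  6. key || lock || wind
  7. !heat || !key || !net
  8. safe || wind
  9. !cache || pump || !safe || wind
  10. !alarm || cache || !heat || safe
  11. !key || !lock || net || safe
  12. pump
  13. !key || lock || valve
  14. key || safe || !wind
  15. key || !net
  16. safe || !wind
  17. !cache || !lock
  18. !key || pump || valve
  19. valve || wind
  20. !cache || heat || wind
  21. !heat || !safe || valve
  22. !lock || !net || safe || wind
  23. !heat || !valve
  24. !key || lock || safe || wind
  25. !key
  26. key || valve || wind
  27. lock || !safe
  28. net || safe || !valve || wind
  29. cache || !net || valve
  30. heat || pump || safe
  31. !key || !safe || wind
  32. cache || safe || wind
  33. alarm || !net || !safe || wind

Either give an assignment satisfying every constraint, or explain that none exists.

Unit clause (pump) forces pump = True.
Unit clause (!key) forces key = False.
In (key || !net) only !net is left, so net = False.
In (lock || net) only lock is left, so lock = True.
In (!cache || !lock) only !cache is left, so cache = False.
Try heat = True:
  (!heat || safe) forces safe = True.
  (!alarm || !safe) forces alarm = False.
  (!heat || !safe || valve) forces valve = True.
  clause (!heat || !valve) is falsified — backtrack.
So heat = False.
Set valve = True.
Set safe = True.
  then (!alarm || !safe) forces alarm = False.
Set wind = False.
All clauses satisfied.

heat = False; valve = True; key = False; net = False; pump = True; lock = True; safe = True; wind = False; alarm = False; cache = False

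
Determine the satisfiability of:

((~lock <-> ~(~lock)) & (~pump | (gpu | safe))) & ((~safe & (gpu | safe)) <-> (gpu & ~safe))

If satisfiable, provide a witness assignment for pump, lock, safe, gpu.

No satisfying assignment exists.

The conjunct ~lock <-> ~(~lock) is unsatisfiable on its own:
  lock=F: evaluates to False.
  lock=T: evaluates to False.
So the whole conjunction is unsatisfiable.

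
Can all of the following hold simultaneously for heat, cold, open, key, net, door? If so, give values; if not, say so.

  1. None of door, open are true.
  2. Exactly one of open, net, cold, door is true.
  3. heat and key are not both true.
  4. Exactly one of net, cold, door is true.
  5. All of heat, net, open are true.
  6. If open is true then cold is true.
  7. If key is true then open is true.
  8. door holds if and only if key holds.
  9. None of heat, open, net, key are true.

Unsatisfiable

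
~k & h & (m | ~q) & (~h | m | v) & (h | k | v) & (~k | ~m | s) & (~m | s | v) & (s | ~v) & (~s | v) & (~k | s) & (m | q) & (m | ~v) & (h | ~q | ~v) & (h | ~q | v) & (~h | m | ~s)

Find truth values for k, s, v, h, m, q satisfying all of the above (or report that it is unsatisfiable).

k = False, s = True, v = True, h = True, m = True, q = True

Unit clause (~k) forces k = False.
Unit clause (h) forces h = True.
Try s = False:
  (s | ~v) forces v = False.
  (~h | m | v) forces m = True.
  clause (~m | s | v) is falsified — backtrack.
So s = True.
  then (~s | v) forces v = True.
  then (m | ~v) forces m = True.
Set q = True.
All clauses satisfied.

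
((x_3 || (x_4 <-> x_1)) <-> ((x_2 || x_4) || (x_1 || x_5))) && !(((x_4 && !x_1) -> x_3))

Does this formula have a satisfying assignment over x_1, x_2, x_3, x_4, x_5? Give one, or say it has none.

Case x_4 = True: the formula simplifies to (x_3 || x_1) && !((!x_1 -> x_3)).
  x_1 = True: the conjunct !((!x_1 -> x_3)) becomes !((False -> x_3)) = False.
  x_1 = False: simplifies to x_3 && !x_3.
    x_3 = True: the conjunct !x_3 is False.
    x_3 = False: the conjunct x_3 is False.
Case x_4 = False: the conjunct !(((x_4 && !x_1) -> x_3)) becomes !((False -> x_3)) = False.
Both cases fail — unsatisfiable.

No satisfying assignment exists.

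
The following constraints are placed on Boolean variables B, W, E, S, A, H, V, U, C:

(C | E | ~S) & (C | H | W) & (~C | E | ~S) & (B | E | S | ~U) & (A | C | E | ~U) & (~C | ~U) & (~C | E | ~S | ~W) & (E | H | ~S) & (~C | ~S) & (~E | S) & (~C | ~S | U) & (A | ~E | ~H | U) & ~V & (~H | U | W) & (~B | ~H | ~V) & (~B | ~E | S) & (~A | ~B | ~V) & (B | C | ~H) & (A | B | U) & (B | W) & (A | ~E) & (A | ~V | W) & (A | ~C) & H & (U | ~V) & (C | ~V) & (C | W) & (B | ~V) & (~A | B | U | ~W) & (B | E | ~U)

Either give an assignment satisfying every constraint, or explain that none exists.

Unit clause (~V) forces V = False.
Unit clause (H) forces H = True.
Set B = True.
Try W = False:
  (~H | U | W) forces U = True.
  (~C | ~U) forces C = False.
  clause (C | W) is falsified — backtrack.
So W = True.
Set E = False.
Set S = False.
Set A = True.
Set U = False.
Set C = True.
All clauses satisfied.

B: True, W: True, E: False, S: False, A: True, H: True, V: False, U: False, C: True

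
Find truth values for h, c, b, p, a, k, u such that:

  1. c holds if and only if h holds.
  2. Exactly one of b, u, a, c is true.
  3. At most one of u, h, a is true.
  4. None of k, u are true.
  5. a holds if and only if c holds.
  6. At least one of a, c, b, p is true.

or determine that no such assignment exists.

h=F; c=F; b=T; p=T; a=F; k=F; u=F

  (1) c=F, h=F — same ✓
  (2) {b, u, a, c}: 1 true — exactly one ✓
  (3) {u, h, a}: 0 true — at most one ✓
  (4) {k, u}: 0 true — none ✓
  (5) a=F, c=F — same ✓
  (6) {a, c, b, p}: 2 true — at least one ✓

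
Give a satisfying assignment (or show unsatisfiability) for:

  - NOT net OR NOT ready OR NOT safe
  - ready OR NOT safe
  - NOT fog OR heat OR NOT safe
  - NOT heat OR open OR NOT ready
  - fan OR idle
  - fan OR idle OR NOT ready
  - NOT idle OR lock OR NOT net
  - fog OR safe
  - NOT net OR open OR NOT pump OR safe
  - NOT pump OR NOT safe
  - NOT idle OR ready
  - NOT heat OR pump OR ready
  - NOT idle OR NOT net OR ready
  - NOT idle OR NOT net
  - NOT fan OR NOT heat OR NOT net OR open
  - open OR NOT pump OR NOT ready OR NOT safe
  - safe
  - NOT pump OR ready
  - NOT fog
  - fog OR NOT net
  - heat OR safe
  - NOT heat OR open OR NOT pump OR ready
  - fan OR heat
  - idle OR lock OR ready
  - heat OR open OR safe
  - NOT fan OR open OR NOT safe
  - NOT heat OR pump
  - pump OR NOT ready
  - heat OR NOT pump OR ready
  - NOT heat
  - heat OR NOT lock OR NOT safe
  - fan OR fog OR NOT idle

No satisfying assignment exists.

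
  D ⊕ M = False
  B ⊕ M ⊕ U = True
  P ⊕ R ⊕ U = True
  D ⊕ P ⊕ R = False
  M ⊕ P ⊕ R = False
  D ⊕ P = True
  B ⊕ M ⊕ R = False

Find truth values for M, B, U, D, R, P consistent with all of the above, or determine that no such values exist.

M = True; B = False; U = False; D = True; R = True; P = False

D ⊕ M = T ⊕ T = False ✓
B ⊕ M ⊕ U = F ⊕ T ⊕ F = True ✓
P ⊕ R ⊕ U = F ⊕ T ⊕ F = True ✓
D ⊕ P ⊕ R = T ⊕ F ⊕ T = False ✓
M ⊕ P ⊕ R = T ⊕ F ⊕ T = False ✓
D ⊕ P = T ⊕ F = True ✓
B ⊕ M ⊕ R = F ⊕ T ⊕ T = False ✓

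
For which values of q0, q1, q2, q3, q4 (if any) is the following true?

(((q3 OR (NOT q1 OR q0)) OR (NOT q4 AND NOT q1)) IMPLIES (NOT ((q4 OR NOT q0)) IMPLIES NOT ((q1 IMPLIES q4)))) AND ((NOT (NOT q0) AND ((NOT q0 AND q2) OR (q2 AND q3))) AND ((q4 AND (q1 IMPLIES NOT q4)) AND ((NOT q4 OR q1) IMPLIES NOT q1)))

q0: True, q1: False, q2: True, q3: True, q4: True

  ((q3 OR (NOT q1 OR q0)) OR (NOT q4 AND NOT q1)) IMPLIES (NOT ((q4 OR NOT q0)) IMPLIES NOT ((q1 IMPLIES q4))) = True
    (q3 OR (NOT q1 OR q0)) OR (NOT q4 AND NOT q1) = True
      q3 OR (NOT q1 OR q0) = True
        NOT q1 OR q0 = True
          NOT q1 = True
      NOT q4 AND NOT q1 = False
        NOT q4 = False
        NOT q1 = True
    NOT ((q4 OR NOT q0)) IMPLIES NOT ((q1 IMPLIES q4)) = True
      NOT ((q4 OR NOT q0)) = False
        q4 OR NOT q0 = True
          NOT q0 = False
      NOT ((q1 IMPLIES q4)) = False
        q1 IMPLIES q4 = True
  (NOT (NOT q0) AND ((NOT q0 AND q2) OR (q2 AND q3))) AND ((q4 AND (q1 IMPLIES NOT q4)) AND ((NOT q4 OR q1) IMPLIES NOT q1)) = True
    NOT (NOT q0) AND ((NOT q0 AND q2) OR (q2 AND q3)) = True
      NOT (NOT q0) = True
        NOT q0 = False
      (NOT q0 AND q2) OR (q2 AND q3) = True
        NOT q0 AND q2 = False
          NOT q0 = False
        q2 AND q3 = True
    (q4 AND (q1 IMPLIES NOT q4)) AND ((NOT q4 OR q1) IMPLIES NOT q1) = True
      q4 AND (q1 IMPLIES NOT q4) = True
        q1 IMPLIES NOT q4 = True
          NOT q4 = False
      (NOT q4 OR q1) IMPLIES NOT q1 = True
        NOT q4 OR q1 = False
          NOT q4 = False
        NOT q1 = True
Both conjuncts True, so the formula holds.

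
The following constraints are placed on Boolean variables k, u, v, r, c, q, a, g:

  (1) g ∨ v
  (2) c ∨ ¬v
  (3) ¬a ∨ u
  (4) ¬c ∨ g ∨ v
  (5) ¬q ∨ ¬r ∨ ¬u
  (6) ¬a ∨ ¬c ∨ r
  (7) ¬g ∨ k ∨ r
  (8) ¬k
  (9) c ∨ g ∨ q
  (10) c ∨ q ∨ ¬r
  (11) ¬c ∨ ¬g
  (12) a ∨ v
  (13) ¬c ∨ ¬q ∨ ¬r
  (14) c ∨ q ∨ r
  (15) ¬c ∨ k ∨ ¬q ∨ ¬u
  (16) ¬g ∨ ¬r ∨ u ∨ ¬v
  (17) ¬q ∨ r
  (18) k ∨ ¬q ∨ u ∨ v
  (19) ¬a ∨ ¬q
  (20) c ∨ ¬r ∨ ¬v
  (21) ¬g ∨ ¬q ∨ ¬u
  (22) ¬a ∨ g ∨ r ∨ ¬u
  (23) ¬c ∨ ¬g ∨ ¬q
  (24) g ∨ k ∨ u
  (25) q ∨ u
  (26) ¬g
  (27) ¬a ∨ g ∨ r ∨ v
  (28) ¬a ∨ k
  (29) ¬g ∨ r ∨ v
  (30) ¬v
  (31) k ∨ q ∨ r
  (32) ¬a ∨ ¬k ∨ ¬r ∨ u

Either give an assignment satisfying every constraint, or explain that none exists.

UNSATISFIABLE

Case v = True:
  Clause (¬v) is falsified — contradiction.
Case v = False:
  (g ∨ v) forces g = True.
  Clause (¬g) is falsified — contradiction.
Both cases fail, so the formula is unsatisfiable.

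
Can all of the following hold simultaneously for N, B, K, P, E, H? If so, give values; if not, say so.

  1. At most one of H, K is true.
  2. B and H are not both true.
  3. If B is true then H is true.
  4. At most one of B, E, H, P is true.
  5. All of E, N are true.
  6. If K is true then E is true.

N: True, B: False, K: True, P: False, E: True, H: False

  (1) {H, K}: 1 true — at most one ✓
  (2) B=F, H=F — not both ✓
  (3) B=F ⇒ H: vacuous ✓
  (4) {B, E, H, P}: 1 true — at most one ✓
  (5) {E, N}: all 2 true ✓
  (6) K=T ⇒ E: T ✓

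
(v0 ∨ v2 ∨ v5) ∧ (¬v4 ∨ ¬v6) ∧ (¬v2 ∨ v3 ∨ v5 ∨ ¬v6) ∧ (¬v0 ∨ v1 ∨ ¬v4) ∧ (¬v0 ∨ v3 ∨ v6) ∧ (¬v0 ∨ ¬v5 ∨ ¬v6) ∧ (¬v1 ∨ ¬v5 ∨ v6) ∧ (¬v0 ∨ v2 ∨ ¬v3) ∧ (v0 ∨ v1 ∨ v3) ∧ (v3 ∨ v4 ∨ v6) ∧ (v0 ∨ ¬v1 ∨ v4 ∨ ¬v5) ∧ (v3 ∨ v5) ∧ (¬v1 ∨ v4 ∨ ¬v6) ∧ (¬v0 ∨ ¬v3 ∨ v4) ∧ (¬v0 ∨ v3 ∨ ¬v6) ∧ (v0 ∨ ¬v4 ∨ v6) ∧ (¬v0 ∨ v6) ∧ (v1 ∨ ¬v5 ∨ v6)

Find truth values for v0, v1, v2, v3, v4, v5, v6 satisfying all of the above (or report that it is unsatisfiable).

Try v0 = True:
  (¬v0 ∨ v6) forces v6 = True.
  (¬v4 ∨ ¬v6) forces v4 = False.
  (¬v0 ∨ ¬v5 ∨ ¬v6) forces v5 = False.
  (v3 ∨ v5) forces v3 = True.
  clause (¬v0 ∨ ¬v3 ∨ v4) is falsified — backtrack.
So v0 = False.
Set v1 = False.
  then (v0 ∨ v1 ∨ v3) forces v3 = True.
Set v2 = True.
Set v4 = False.
Set v5 = False.
Set v6 = False.
All clauses satisfied.

v0=F, v1=F, v2=T, v3=T, v4=F, v5=F, v6=F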